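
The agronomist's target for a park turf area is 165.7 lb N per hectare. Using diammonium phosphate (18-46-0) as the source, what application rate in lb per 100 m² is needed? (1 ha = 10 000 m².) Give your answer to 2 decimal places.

9.21 lb of product per hundred sq m

Product per hectare = 165.7 / 18% = 920.556 lb.
Convert to per 100 m²: 920.556 × 0.01 = 9.20556 lb.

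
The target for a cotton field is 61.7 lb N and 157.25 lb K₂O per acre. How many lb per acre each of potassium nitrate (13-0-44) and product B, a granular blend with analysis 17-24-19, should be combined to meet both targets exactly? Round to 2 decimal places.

299.59 lb potassium nitrate, 133.84 lb product B

Let a = lb of potassium nitrate, b = lb of product B (per acre).
N: 0.13·a + 0.17·b = 61.7
K₂O: 0.44·a + 0.19·b = 157.25
Eliminate b: (row1) − 0.17/0.19·(row2) → -0.263684·a = -78.9974, so a = 299.591.
Then b = (157.25 − 0.44·299.591) / 0.19 = 133.842.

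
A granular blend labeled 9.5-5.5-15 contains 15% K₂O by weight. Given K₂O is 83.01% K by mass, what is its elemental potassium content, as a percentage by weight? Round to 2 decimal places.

12.45% K

%K = 15 × 0.8301 = 12.4515%.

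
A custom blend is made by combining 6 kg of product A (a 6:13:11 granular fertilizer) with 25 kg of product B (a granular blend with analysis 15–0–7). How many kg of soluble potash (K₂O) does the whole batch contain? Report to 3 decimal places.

2.410 kg K₂O

K₂O mass = 11%×6 + 7%×25 = 2.41 kg.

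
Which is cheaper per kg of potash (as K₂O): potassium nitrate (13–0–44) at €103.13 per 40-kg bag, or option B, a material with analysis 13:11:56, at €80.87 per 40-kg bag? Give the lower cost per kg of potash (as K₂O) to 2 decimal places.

€3.61 per kg K₂O (option B)

potassium nitrate: K₂O per bag = 40 × 44% = 17.6 kg; cost = 103.13 / 17.6 = €5.8597/kg K₂O.
option B: K₂O per bag = 40 × 56% = 22.4 kg; cost = 80.87 / 22.4 = €3.6103/kg K₂O.
option B is cheaper.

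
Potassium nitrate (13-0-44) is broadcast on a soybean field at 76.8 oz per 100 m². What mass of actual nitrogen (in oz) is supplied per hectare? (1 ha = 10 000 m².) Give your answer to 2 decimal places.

nitrogen per 100 m² = 76.8 × 13% = 9.984 oz.
Convert to per hectare: 9.984 × 100 = 998.4 oz.

998.40 oz N per hectare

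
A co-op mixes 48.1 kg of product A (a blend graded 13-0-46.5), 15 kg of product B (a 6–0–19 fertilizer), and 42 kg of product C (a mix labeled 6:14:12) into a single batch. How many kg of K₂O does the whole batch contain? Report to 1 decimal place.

30.3 kg K₂O

K₂O mass = 46.5%×48.1 + 19%×15 + 12%×42 = 30.2565 kg.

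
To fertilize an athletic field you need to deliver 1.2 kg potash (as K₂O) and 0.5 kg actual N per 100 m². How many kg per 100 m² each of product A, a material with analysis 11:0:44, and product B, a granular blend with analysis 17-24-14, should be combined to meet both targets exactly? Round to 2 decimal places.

2.26 kg product A, 1.48 kg product B

Per-100 m² balance (a = product A, b = product B):
K₂O: 0.44·a + 0.14·b = 1.2
N: 0.11·a + 0.17·b = 0.5
Eliminate a: (row1) − 0.44/0.11·(row2) → -0.54·b = -0.8, so b = 1.48148.
Back-substitute: a = (1.2 − 0.14·1.48148) / 0.44 = 2.25589.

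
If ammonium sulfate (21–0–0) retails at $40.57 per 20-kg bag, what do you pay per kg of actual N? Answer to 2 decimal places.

$9.66 per kg N

N in bag = 20 × 21% = 4.2 kg.
Cost per kg N = $40.57 / 4.2 = $9.6595.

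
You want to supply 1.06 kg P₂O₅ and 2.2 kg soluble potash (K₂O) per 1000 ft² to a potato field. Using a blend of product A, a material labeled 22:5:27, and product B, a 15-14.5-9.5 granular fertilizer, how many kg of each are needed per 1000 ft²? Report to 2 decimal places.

With a, b = kg per 1000 ft² of product A and product B:
P₂O₅: 0.05·a + 0.145·b = 1.06
K₂O: 0.27·a + 0.095·b = 2.2
Eliminate b: (row1) − 0.145/0.095·(row2) → -0.362105·a = -2.29789, so a = 6.34593.
Then b = (2.2 − 0.27·6.34593) / 0.095 = 5.12209.

6.35 kg product A, 5.12 kg product B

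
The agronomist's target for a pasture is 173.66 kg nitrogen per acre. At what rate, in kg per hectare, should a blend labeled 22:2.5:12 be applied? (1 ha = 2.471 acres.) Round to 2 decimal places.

1950.52 kg of product per hectare

Product per acre = 173.66 / 22% = 789.364 kg.
Convert to per hectare: 789.364 × 2.471 = 1950.518 kg.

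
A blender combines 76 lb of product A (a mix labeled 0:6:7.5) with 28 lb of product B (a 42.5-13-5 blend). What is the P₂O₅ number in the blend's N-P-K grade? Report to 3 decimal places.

7.885% P₂O₅

Total mass = 76 + 28 = 104 lb.
P₂O₅ mass = 6%×76 + 13%×28 = 8.2 lb.
% P₂O₅ = 8.2 / 104 = 7.88462%.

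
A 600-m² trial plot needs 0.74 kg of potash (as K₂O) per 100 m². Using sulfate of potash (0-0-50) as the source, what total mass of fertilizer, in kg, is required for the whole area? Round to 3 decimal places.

Product per 100 m² = 0.74 / 50% = 1.48 kg.
Total product = 1.48 × 600 / 100 = 8.88 kg.

8.880 kg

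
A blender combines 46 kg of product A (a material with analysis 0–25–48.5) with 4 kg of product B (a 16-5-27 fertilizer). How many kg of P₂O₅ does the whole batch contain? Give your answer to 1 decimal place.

11.7 kg P₂O₅

P₂O₅ mass = 25%×46 + 5%×4 = 11.7 kg.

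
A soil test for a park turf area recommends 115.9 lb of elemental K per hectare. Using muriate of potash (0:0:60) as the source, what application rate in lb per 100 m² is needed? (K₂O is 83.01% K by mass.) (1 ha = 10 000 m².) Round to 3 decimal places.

As K₂O: 115.9 / 0.8301 = 139.622 lb per hectare.
Product per hectare = 139.622 / 60% = 232.703 lb.
Convert to per 100 m²: 232.703 × 0.01 = 2.32703 lb.

2.327 lb of product per hundred sq m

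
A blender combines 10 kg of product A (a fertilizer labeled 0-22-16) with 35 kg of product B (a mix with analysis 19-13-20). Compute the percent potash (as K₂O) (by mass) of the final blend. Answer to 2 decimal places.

19.11% K₂O

Total mass = 10 + 35 = 45 kg.
K₂O mass = 16%×10 + 20%×35 = 8.6 kg.
% K₂O = 8.6 / 45 = 19.1111%.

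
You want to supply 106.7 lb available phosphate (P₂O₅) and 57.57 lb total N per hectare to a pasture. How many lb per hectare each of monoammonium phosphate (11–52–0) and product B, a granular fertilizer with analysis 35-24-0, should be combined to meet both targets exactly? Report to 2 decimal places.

151.21 lb monoammonium phosphate, 116.96 lb product B

With a, b = lb per hectare of monoammonium phosphate and product B:
P₂O₅: 0.52·a + 0.24·b = 106.7
N: 0.11·a + 0.35·b = 57.57
From row1: a = (106.7 − 0.24·b) / 0.52.
Into row2: 0.11·(106.7 − 0.24·b)/0.52 + 0.35·b = 57.57 → b = 116.963, a = 151.2095.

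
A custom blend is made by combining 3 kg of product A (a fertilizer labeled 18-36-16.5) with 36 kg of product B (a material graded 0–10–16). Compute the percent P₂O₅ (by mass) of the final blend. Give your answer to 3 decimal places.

Total mass = 3 + 36 = 39 kg.
P₂O₅ mass = 36%×3 + 10%×36 = 4.68 kg.
% P₂O₅ = 4.68 / 39 = 12%.

12.000% P₂O₅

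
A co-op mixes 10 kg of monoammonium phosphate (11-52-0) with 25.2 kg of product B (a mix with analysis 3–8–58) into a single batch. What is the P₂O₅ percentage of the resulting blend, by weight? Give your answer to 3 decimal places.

20.500% P₂O₅

Total mass = 10 + 25.2 = 35.2 kg.
P₂O₅ mass = 52%×10 + 8%×25.2 = 7.216 kg.
% P₂O₅ = 7.216 / 35.2 = 20.5%.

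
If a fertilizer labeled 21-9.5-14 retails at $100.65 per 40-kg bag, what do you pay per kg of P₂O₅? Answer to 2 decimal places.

P₂O₅ in bag = 40 × 9.5% = 3.8 kg.
Cost per kg P₂O₅ = $100.65 / 3.8 = $26.4868.

$26.49 per kg P₂O₅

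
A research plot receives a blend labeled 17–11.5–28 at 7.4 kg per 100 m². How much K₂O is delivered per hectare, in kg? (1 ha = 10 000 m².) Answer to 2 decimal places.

K₂O per 100 m² = 7.4 × 28% = 2.072 kg.
Convert to per hectare: 2.072 × 100 = 207.2 kg.

207.20 kg K₂O per hectare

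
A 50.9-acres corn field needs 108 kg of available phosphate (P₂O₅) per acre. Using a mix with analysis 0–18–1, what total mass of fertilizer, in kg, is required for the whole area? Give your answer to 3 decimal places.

30540.000 kg

Product per acre = 108 / 18% = 600 kg.
Total product = 600 × 50.9 = 30540 kg.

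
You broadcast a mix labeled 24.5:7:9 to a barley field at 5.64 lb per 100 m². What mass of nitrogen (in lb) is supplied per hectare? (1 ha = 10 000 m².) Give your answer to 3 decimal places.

138.180 lb N per hectare

nitrogen per 100 m² = 5.64 × 24.5% = 1.3818 lb.
Convert to per hectare: 1.3818 × 100 = 138.18 lb.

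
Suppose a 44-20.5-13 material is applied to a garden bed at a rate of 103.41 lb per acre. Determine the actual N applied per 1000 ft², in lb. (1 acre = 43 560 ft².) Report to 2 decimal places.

nitrogen per acre = 103.41 × 44% = 45.5004 lb.
Convert to per 1000 ft²: 45.5004 × 0.0229568 = 1.04455 lb.

1.04 lb N per thousand sq ft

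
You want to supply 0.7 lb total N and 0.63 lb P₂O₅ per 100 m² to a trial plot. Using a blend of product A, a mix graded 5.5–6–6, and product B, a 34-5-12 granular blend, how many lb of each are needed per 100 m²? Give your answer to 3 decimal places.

With a, b = lb per 100 m² of product A and product B:
N: 0.055·a + 0.34·b = 0.7
P₂O₅: 0.06·a + 0.05·b = 0.63
Eliminate b: (row1) − 0.34/0.05·(row2) → -0.353·a = -3.584, so a = 10.15297.
Then b = (0.63 − 0.06·10.15297) / 0.05 = 0.416431.

10.153 lb product A, 0.416 lb product B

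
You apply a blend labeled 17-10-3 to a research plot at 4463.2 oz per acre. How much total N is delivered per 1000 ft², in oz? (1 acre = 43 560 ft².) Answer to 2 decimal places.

nitrogen per acre = 4463.2 × 17% = 758.744 oz.
Convert to per 1000 ft²: 758.744 × 0.0229568 = 17.4184 oz.

17.42 oz N per thousand sq ft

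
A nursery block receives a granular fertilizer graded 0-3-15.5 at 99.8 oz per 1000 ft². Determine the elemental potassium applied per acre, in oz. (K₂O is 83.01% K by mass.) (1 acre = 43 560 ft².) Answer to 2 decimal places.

559.35 oz K per acre

K₂O per 1000 ft² = 99.8 × 15.5% = 15.469 oz.
Elemental K = 15.469 × 0.8301 = 12.8408 oz per 1000 ft².
Convert to per acre: 12.8408 × 43.56 = 559.346 oz.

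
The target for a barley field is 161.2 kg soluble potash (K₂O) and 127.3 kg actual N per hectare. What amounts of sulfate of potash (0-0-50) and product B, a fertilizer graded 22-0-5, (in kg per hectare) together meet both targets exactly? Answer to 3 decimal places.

264.536 kg sulfate of potash, 578.636 kg product B

Per-hectare balance (a = sulfate of potash, b = product B):
K₂O: 0.5·a + 0.05·b = 161.2
N: 0·a + 0.22·b = 127.3
Solving simultaneously: a = 264.5364, b = 578.6364.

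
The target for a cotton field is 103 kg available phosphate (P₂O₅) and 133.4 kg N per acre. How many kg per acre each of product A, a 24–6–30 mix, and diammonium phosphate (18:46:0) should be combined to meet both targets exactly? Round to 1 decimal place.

Let a = kg of product A, b = kg of diammonium phosphate (per acre).
P₂O₅: 0.06·a + 0.46·b = 103
N: 0.24·a + 0.18·b = 133.4
From row1: a = (103 − 0.46·b) / 0.06.
Into row2: 0.24·(103 − 0.46·b)/0.06 + 0.18·b = 133.4 → b = 167.831, a = 429.96.

430.0 kg product A, 167.8 kg diammonium phosphate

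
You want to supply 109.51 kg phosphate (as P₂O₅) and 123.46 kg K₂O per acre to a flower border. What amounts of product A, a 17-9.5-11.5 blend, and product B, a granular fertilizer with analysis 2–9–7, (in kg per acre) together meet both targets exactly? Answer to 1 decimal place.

Per-acre balance (a = product A, b = product B):
P₂O₅: 0.095·a + 0.09·b = 109.51
K₂O: 0.115·a + 0.07·b = 123.46
Eliminate a: (row1) − 0.095/0.115·(row2) → 0.0321739·b = 7.5213, so b = 233.77.
Back-substitute: a = (109.51 − 0.09·233.77) / 0.095 = 931.27.

931.3 kg product A, 233.8 kg product B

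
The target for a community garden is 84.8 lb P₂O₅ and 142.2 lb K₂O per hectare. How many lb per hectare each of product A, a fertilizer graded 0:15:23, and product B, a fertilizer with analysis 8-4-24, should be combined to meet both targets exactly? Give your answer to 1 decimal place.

547.2 lb product A, 68.1 lb product B

Per-hectare balance (a = product A, b = product B):
P₂O₅: 0.15·a + 0.04·b = 84.8
K₂O: 0.23·a + 0.24·b = 142.2
Eliminate b: (row1) − 0.04/0.24·(row2) → 0.111667·a = 61.1, so a = 547.164.
Then b = (142.2 − 0.23·547.164) / 0.24 = 68.1343.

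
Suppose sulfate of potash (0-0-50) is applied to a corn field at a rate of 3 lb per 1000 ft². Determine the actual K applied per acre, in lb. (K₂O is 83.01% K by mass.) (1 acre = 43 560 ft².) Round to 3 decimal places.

K₂O per 1000 ft² = 3 × 50% = 1.5 lb.
Elemental K = 1.5 × 0.8301 = 1.24515 lb per 1000 ft².
Convert to per acre: 1.24515 × 43.56 = 54.2387 lb.

54.239 lb K per acre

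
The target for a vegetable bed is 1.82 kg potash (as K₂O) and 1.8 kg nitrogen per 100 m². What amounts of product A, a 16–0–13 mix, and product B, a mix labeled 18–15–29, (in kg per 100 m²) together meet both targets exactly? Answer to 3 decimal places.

Per-100 m² balance (a = product A, b = product B):
K₂O: 0.13·a + 0.29·b = 1.82
N: 0.16·a + 0.18·b = 1.8
Solving simultaneously: a = 8.45217, b = 2.48696.

8.452 kg product A, 2.487 kg product B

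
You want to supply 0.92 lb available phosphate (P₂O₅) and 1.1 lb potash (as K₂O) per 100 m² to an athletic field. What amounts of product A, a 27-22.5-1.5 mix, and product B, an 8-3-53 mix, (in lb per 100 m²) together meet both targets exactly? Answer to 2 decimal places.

Let a = lb of product A, b = lb of product B (per 100 m²).
P₂O₅: 0.225·a + 0.03·b = 0.92
K₂O: 0.015·a + 0.53·b = 1.1
From row1: a = (0.92 − 0.03·b) / 0.225.
Into row2: 0.015·(0.92 − 0.03·b)/0.225 + 0.53·b = 1.1 → b = 1.96717, a = 3.8266.

3.83 lb product A, 1.97 lb product B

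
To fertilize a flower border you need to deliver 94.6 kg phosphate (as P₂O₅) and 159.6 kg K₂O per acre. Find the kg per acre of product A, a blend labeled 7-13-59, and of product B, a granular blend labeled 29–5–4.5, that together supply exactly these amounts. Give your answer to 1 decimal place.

157.4 kg product A, 1482.7 kg product B

With a, b = kg per acre of product A and product B:
P₂O₅: 0.13·a + 0.05·b = 94.6
K₂O: 0.59·a + 0.045·b = 159.6
Eliminate b: (row1) − 0.05/0.045·(row2) → -0.525556·a = -82.7333, so a = 157.421.
Then b = (159.6 − 0.59·157.421) / 0.045 = 1482.71.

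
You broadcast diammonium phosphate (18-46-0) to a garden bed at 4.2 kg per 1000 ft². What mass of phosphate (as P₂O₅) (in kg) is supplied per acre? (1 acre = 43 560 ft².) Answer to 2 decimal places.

84.16 kg P₂O₅ per acre

P₂O₅ per 1000 ft² = 4.2 × 46% = 1.932 kg.
Convert to per acre: 1.932 × 43.56 = 84.1579 kg.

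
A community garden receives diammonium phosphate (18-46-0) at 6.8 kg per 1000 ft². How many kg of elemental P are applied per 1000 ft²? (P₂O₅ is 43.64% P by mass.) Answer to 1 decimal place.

P₂O₅ per 1000 ft² = 6.8 × 46% = 3.128 kg.
Elemental P = 3.128 × 0.4364 = 1.36506 kg per 1000 ft².

1.4 kg P per thousand sq ft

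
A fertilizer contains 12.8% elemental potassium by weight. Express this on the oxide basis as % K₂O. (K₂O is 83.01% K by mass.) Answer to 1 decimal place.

%K₂O = 12.8 / 0.8301 = 15.4198%.

15.4% K₂O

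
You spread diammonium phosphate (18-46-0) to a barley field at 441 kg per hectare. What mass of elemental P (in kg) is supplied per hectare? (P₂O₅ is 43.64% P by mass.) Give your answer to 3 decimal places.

88.528 kg P per hectare

P₂O₅ per hectare = 441 × 46% = 202.86 kg.
Elemental P = 202.86 × 0.4364 = 88.5281 kg per hectare.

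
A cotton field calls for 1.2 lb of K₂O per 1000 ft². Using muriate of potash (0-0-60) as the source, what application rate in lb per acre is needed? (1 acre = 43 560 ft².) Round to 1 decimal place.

Product per 1000 ft² = 1.2 / 60% = 2 lb.
Convert to per acre: 2 × 43.56 = 87.12 lb.

87.1 lb of product per acre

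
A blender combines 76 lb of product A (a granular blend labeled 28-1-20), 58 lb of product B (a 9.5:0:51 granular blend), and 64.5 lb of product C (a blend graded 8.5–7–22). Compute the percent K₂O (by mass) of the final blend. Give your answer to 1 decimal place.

Total mass = 76 + 58 + 64.5 = 198.5 lb.
K₂O mass = 20%×76 + 51%×58 + 22%×64.5 = 58.97 lb.
% K₂O = 58.97 / 198.5 = 29.7078%.

29.7% K₂O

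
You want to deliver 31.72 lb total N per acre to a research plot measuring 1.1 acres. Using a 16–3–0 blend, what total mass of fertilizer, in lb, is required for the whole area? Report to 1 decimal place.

Product per acre = 31.72 / 16% = 198.25 lb.
Total product = 198.25 × 1.1 = 218.075 lb.

218.1 lb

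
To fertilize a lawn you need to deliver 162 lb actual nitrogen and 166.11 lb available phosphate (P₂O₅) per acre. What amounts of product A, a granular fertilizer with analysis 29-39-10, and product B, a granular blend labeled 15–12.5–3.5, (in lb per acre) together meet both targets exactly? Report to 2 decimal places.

209.73 lb product A, 674.52 lb product B

Per-acre balance (a = product A, b = product B):
N: 0.29·a + 0.15·b = 162
P₂O₅: 0.39·a + 0.125·b = 166.11
From row1: a = (162 − 0.15·b) / 0.29.
Into row2: 0.39·(162 − 0.15·b)/0.29 + 0.125·b = 166.11 → b = 674.521, a = 209.7303.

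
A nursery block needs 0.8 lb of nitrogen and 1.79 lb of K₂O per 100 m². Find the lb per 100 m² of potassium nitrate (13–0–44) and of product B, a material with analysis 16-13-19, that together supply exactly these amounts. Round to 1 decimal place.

2.9 lb potassium nitrate, 2.6 lb product B

Let a = lb of potassium nitrate, b = lb of product B (per 100 m²).
N: 0.13·a + 0.16·b = 0.8
K₂O: 0.44·a + 0.19·b = 1.79
Eliminate b: (row1) − 0.16/0.19·(row2) → -0.240526·a = -0.707368, so a = 2.94092.
Then b = (1.79 − 0.44·2.94092) / 0.19 = 2.6105.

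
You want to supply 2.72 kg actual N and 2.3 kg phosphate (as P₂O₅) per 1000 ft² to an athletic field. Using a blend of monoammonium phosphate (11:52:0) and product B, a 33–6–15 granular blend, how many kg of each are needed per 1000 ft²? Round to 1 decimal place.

3.6 kg monoammonium phosphate, 7.0 kg product B

Let a = kg of monoammonium phosphate, b = kg of product B (per 1000 ft²).
N: 0.11·a + 0.33·b = 2.72
P₂O₅: 0.52·a + 0.06·b = 2.3
From row1: a = (2.72 − 0.33·b) / 0.11.
Into row2: 0.52·(2.72 − 0.33·b)/0.11 + 0.06·b = 2.3 → b = 7.03879, a = 3.61091.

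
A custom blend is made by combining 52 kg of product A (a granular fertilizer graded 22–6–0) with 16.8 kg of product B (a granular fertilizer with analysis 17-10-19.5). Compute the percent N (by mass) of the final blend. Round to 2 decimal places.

20.78% N

Total mass = 52 + 16.8 = 68.8 kg.
N mass = 22%×52 + 17%×16.8 = 14.296 kg.
% N = 14.296 / 68.8 = 20.7791%.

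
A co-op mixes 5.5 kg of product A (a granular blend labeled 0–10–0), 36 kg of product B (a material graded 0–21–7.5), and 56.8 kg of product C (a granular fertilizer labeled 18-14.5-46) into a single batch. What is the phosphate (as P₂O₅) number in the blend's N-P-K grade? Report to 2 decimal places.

16.63% P₂O₅

Total mass = 5.5 + 36 + 56.8 = 98.3 kg.
P₂O₅ mass = 10%×5.5 + 21%×36 + 14.5%×56.8 = 16.346 kg.
% P₂O₅ = 16.346 / 98.3 = 16.6287%.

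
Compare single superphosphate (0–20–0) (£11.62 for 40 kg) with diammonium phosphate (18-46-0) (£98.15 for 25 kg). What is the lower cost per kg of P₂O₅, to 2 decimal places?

£1.45 per kg P₂O₅ (single superphosphate)

single superphosphate: P₂O₅ per bag = 40 × 20% = 8 kg; cost = 11.62 / 8 = £1.4525/kg P₂O₅.
diammonium phosphate: P₂O₅ per bag = 25 × 46% = 11.5 kg; cost = 98.15 / 11.5 = £8.5348/kg P₂O₅.
single superphosphate is cheaper.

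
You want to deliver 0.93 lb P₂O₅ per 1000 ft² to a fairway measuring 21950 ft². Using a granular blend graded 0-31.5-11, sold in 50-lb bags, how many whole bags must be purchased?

Product per 1000 ft² = 0.93 / 31.5% = 2.95238 lb.
Total product = 2.95238 × 21950 / 1000 = 64.8048 lb.
Bags = ⌈64.8048 / 50⌉ = 2.

2 bags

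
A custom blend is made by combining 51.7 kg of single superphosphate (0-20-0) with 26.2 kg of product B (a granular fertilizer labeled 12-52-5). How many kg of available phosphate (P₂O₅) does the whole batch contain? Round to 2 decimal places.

23.96 kg P₂O₅

P₂O₅ mass = 20%×51.7 + 52%×26.2 = 23.964 kg.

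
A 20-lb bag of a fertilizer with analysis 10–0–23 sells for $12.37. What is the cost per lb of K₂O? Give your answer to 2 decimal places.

K₂O in bag = 20 × 23% = 4.6 lb.
Cost per lb K₂O = $12.37 / 4.6 = $2.6891.

$2.69 per lb K₂O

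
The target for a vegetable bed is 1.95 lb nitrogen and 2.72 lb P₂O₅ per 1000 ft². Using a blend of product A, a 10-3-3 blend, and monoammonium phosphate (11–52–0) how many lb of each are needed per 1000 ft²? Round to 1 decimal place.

14.7 lb product A, 4.4 lb monoammonium phosphate

Per-1000 ft² balance (a = product A, b = monoammonium phosphate):
N: 0.1·a + 0.11·b = 1.95
P₂O₅: 0.03·a + 0.52·b = 2.72
Eliminate a: (row1) − 0.1/0.03·(row2) → -1.62333·b = -7.11667, so b = 4.38398.
Back-substitute: a = (1.95 − 0.11·4.38398) / 0.1 = 14.6776.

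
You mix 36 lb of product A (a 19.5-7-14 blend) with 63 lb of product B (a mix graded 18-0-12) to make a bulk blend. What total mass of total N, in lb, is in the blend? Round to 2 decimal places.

N mass = 19.5%×36 + 18%×63 = 18.36 lb.

18.36 lb N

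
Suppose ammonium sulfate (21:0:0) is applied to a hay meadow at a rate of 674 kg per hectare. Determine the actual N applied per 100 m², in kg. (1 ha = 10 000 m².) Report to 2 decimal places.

1.42 kg N per hundred sq m

nitrogen per hectare = 674 × 21% = 141.54 kg.
Convert to per 100 m²: 141.54 × 0.01 = 1.4154 kg.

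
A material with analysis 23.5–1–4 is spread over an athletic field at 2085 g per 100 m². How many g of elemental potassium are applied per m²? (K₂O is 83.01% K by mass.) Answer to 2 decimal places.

0.69 g K per sq m

K₂O per 100 m² = 2085 × 4% = 83.4 g.
Elemental K = 83.4 × 0.8301 = 69.2303 g per 100 m².
Convert to per m²: 69.2303 × 0.01 = 0.692303 g.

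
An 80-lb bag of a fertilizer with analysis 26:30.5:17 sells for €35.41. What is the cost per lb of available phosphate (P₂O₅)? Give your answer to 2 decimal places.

P₂O₅ in bag = 80 × 30.5% = 24.4 lb.
Cost per lb P₂O₅ = €35.41 / 24.4 = €1.4512.

€1.45 per lb P₂O₅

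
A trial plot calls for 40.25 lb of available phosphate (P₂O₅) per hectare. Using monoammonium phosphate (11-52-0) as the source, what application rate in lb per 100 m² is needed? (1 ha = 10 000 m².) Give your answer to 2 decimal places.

Product per hectare = 40.25 / 52% = 77.4038 lb.
Convert to per 100 m²: 77.4038 × 0.01 = 0.774038 lb.

0.77 lb of product per hundred sq m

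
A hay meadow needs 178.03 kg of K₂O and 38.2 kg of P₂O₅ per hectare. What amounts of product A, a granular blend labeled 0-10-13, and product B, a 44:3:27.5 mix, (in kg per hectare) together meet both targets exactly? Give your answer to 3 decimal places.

Per-hectare balance (a = product A, b = product B):
K₂O: 0.13·a + 0.275·b = 178.03
P₂O₅: 0.1·a + 0.03·b = 38.2
Solving simultaneously: a = 218.8178, b = 543.9407.

218.818 kg product A, 543.941 kg product B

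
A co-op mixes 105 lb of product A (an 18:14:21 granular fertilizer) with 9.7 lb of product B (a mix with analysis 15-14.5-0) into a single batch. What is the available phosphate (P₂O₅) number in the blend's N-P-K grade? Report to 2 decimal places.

14.04% P₂O₅

Total mass = 105 + 9.7 = 114.7 lb.
P₂O₅ mass = 14%×105 + 14.5%×9.7 = 16.1065 lb.
% P₂O₅ = 16.1065 / 114.7 = 14.0423%.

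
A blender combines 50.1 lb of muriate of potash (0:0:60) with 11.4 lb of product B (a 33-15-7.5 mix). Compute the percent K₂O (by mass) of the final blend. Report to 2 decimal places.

Total mass = 50.1 + 11.4 = 61.5 lb.
K₂O mass = 60%×50.1 + 7.5%×11.4 = 30.915 lb.
% K₂O = 30.915 / 61.5 = 50.2683%.

50.27% K₂O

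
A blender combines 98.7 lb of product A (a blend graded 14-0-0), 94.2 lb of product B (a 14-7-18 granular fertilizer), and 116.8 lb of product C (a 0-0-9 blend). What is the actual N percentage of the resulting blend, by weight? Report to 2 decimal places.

Total mass = 98.7 + 94.2 + 116.8 = 309.7 lb.
N mass = 14%×98.7 + 14%×94.2 + 0%×116.8 = 27.006 lb.
% N = 27.006 / 309.7 = 8.72005%.

8.72% N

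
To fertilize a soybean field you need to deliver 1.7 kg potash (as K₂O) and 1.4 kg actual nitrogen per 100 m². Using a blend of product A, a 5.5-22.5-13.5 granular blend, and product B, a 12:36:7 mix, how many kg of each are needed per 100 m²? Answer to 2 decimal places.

8.58 kg product A, 7.73 kg product B

Let a = kg of product A, b = kg of product B (per 100 m²).
K₂O: 0.135·a + 0.07·b = 1.7
N: 0.055·a + 0.12·b = 1.4
From row1: a = (1.7 − 0.07·b) / 0.135.
Into row2: 0.055·(1.7 − 0.07·b)/0.135 + 0.12·b = 1.4 → b = 7.73279, a = 8.583.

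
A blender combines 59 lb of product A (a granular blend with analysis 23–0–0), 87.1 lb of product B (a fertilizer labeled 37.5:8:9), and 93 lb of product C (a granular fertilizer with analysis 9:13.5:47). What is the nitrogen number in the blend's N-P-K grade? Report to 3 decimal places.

22.837% N

Total mass = 59 + 87.1 + 93 = 239.1 lb.
N mass = 23%×59 + 37.5%×87.1 + 9%×93 = 54.6025 lb.
% N = 54.6025 / 239.1 = 22.8367%.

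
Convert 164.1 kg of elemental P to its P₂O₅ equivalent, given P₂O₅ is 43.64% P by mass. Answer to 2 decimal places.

376.03 kg P₂O₅

P₂O₅ = 164.1 / 0.4364 = 376.031 kg.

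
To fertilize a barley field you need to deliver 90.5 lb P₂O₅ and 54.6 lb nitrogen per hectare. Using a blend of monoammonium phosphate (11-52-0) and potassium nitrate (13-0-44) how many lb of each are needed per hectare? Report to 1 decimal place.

174.0 lb monoammonium phosphate, 272.7 lb potassium nitrate

Per-hectare balance (a = monoammonium phosphate, b = potassium nitrate):
P₂O₅: 0.52·a + 0·b = 90.5
N: 0.11·a + 0.13·b = 54.6
From row1: a = (90.5 − 0·b) / 0.52.
Into row2: 0.11·(90.5 − 0·b)/0.52 + 0.13·b = 54.6 → b = 272.737, a = 174.038.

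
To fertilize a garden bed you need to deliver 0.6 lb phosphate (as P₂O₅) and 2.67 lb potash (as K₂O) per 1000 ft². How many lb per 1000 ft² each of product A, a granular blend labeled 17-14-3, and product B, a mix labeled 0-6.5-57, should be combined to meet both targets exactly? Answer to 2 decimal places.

2.16 lb product A, 4.57 lb product B

With a, b = lb per 1000 ft² of product A and product B:
P₂O₅: 0.14·a + 0.065·b = 0.6
K₂O: 0.03·a + 0.57·b = 2.67
From row1: a = (0.6 − 0.065·b) / 0.14.
Into row2: 0.03·(0.6 − 0.065·b)/0.14 + 0.57·b = 2.67 → b = 4.57033, a = 2.16378.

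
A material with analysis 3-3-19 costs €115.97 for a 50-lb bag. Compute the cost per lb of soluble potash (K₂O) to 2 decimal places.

K₂O in bag = 50 × 19% = 9.5 lb.
Cost per lb K₂O = €115.97 / 9.5 = €12.2074.

€12.21 per lb K₂O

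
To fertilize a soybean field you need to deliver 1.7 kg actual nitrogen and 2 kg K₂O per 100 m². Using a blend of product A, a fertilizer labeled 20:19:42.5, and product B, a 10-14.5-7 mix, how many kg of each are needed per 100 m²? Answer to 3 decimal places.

2.842 kg product A, 11.316 kg product B

Per-100 m² balance (a = product A, b = product B):
N: 0.2·a + 0.1·b = 1.7
K₂O: 0.425·a + 0.07·b = 2
From row1: a = (1.7 − 0.1·b) / 0.2.
Into row2: 0.425·(1.7 − 0.1·b)/0.2 + 0.07·b = 2 → b = 11.3158, a = 2.84211.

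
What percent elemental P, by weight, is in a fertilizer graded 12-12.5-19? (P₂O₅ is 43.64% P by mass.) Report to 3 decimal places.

%P = 12.5 × 0.4364 = 5.455%.

5.455% P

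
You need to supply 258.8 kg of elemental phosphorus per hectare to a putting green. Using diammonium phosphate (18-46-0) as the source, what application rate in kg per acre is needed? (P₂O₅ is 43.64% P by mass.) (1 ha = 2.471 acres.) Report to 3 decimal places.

521.734 kg of product per acre

As P₂O₅: 258.8 / 0.4364 = 593.034 kg per hectare.
Product per hectare = 593.034 / 46% = 1289.2 kg.
Convert to per acre: 1289.2 × 0.404694 = 521.7338 kg.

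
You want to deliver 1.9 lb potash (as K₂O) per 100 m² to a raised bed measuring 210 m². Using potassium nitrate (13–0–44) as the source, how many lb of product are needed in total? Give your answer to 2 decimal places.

Product per 100 m² = 1.9 / 44% = 4.31818 lb.
Total product = 4.31818 × 210 / 100 = 9.06818 lb.

9.07 lb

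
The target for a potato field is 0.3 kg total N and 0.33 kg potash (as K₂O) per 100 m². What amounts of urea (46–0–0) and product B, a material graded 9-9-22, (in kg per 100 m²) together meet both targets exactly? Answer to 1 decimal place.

Per-100 m² balance (a = urea, b = product B):
N: 0.46·a + 0.09·b = 0.3
K₂O: 0·a + 0.22·b = 0.33
Solving simultaneously: a = 0.358696, b = 1.5.

0.4 kg urea, 1.5 kg product B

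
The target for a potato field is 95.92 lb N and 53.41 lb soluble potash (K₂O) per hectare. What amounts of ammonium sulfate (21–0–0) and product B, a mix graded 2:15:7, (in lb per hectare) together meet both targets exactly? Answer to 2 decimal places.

384.10 lb ammonium sulfate, 763.00 lb product B

Per-hectare balance (a = ammonium sulfate, b = product B):
N: 0.21·a + 0.02·b = 95.92
K₂O: 0·a + 0.07·b = 53.41
Solving simultaneously: a = 384.095, b = 763.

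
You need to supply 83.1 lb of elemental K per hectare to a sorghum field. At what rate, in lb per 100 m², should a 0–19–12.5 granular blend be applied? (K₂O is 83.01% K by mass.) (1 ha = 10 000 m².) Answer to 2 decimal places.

As K₂O: 83.1 / 0.8301 = 100.108 lb per hectare.
Product per hectare = 100.108 / 12.5% = 800.867 lb.
Convert to per 100 m²: 800.867 × 0.01 = 8.00867 lb.

8.01 lb of product per hundred sq m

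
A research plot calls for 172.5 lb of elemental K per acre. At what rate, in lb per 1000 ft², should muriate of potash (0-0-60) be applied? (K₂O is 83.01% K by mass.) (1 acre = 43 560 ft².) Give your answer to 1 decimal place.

8.0 lb of product per thousand sq ft

As K₂O: 172.5 / 0.8301 = 207.806 lb per acre.
Product per acre = 207.806 / 60% = 346.344 lb.
Convert to per 1000 ft²: 346.344 × 0.0229568 = 7.95096 lb.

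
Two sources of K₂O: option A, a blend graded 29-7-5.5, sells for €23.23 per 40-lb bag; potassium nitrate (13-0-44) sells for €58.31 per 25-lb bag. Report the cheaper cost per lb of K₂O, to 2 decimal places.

€5.30 per lb K₂O (potassium nitrate)

option A: K₂O per bag = 40 × 5.5% = 2.2 lb; cost = 23.23 / 2.2 = €10.5591/lb K₂O.
potassium nitrate: K₂O per bag = 25 × 44% = 11 lb; cost = 58.31 / 11 = €5.3009/lb K₂O.
potassium nitrate is cheaper.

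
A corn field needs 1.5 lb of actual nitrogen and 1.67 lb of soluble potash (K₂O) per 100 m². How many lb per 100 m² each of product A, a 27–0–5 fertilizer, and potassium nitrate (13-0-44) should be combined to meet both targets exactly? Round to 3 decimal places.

3.944 lb product A, 3.347 lb potassium nitrate

Per-100 m² balance (a = product A, b = potassium nitrate):
N: 0.27·a + 0.13·b = 1.5
K₂O: 0.05·a + 0.44·b = 1.67
Eliminate a: (row1) − 0.27/0.05·(row2) → -2.246·b = -7.518, so b = 3.34728.
Back-substitute: a = (1.5 − 0.13·3.34728) / 0.27 = 3.9439.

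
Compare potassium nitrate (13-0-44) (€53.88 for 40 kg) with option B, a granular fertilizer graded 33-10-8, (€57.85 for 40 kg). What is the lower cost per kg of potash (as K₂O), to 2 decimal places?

€3.06 per kg K₂O (potassium nitrate)

potassium nitrate: K₂O per bag = 40 × 44% = 17.6 kg; cost = 53.88 / 17.6 = €3.0614/kg K₂O.
option B: K₂O per bag = 40 × 8% = 3.2 kg; cost = 57.85 / 3.2 = €18.0781/kg K₂O.
potassium nitrate is cheaper.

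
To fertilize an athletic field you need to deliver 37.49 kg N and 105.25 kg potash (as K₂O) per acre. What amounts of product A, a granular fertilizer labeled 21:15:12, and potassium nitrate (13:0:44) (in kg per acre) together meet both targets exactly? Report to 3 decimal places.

With a, b = kg per acre of product A and potassium nitrate:
N: 0.21·a + 0.13·b = 37.49
K₂O: 0.12·a + 0.44·b = 105.25
From row1: a = (37.49 − 0.13·b) / 0.21.
Into row2: 0.12·(37.49 − 0.13·b)/0.21 + 0.44·b = 105.25 → b = 229.2148, a = 36.6289.

36.629 kg product A, 229.215 kg potassium nitrate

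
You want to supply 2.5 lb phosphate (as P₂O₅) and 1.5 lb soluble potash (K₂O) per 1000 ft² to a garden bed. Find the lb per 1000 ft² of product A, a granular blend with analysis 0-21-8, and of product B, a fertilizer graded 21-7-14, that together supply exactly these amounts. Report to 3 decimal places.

Let a = lb of product A, b = lb of product B (per 1000 ft²).
P₂O₅: 0.21·a + 0.07·b = 2.5
K₂O: 0.08·a + 0.14·b = 1.5
Eliminate b: (row1) − 0.07/0.14·(row2) → 0.17·a = 1.75, so a = 10.2941.
Then b = (1.5 − 0.08·10.2941) / 0.14 = 4.83193.

10.294 lb product A, 4.832 lb product B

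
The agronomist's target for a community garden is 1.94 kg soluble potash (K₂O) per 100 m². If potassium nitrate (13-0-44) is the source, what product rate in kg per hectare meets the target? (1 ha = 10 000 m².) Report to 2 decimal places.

Product per 100 m² = 1.94 / 44% = 4.40909 kg.
Convert to per hectare: 4.40909 × 100 = 440.909 kg.

440.91 kg of product per hectare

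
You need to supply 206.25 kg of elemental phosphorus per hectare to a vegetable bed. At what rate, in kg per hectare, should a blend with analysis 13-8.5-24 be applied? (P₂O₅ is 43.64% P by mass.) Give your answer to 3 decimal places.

As P₂O₅: 206.25 / 0.4364 = 472.617 kg per hectare.
Product per hectare = 472.617 / 8.5% = 5560.1984 kg.

5560.198 kg of product per hectare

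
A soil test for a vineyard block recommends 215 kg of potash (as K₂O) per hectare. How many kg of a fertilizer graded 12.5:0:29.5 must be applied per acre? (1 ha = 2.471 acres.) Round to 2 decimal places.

Product per hectare = 215 / 29.5% = 728.814 kg.
Convert to per acre: 728.814 × 0.404694 = 294.947 kg.

294.95 kg of product per acre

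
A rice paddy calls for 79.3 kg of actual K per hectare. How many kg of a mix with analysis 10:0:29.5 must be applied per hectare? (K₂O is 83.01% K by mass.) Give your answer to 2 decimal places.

As K₂O: 79.3 / 0.8301 = 95.5307 kg per hectare.
Product per hectare = 95.5307 / 29.5% = 323.833 kg.

323.83 kg of product per hectare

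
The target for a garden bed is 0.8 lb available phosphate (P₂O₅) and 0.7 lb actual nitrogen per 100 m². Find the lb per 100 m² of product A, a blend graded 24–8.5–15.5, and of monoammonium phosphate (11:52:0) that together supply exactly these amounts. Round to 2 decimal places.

Let a = lb of product A, b = lb of monoammonium phosphate (per 100 m²).
P₂O₅: 0.085·a + 0.52·b = 0.8
N: 0.24·a + 0.11·b = 0.7
Eliminate a: (row1) − 0.085/0.24·(row2) → 0.481042·b = 0.552083, so b = 1.14768.
Back-substitute: a = (0.8 − 0.52·1.14768) / 0.085 = 2.39065.

2.39 lb product A, 1.15 lb monoammonium phosphate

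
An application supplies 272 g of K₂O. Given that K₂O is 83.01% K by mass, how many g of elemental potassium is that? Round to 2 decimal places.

K = 272 × 0.8301 = 225.787 g.

225.79 g K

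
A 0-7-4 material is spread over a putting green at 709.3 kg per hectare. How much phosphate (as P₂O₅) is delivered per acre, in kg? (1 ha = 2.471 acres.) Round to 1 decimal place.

20.1 kg P₂O₅ per acre

P₂O₅ per hectare = 709.3 × 7% = 49.651 kg.
Convert to per acre: 49.651 × 0.404694 = 20.0935 kg.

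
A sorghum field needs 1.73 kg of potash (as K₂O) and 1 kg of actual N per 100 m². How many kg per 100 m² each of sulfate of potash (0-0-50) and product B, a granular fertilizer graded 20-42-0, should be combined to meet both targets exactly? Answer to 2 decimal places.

Per-100 m² balance (a = sulfate of potash, b = product B):
K₂O: 0.5·a + 0·b = 1.73
N: 0·a + 0.2·b = 1
Solving simultaneously: a = 3.46, b = 5.

3.46 kg sulfate of potash, 5.00 kg product B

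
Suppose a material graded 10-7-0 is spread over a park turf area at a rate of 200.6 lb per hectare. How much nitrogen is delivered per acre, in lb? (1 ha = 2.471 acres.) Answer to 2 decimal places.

8.12 lb N per acre

nitrogen per hectare = 200.6 × 10% = 20.06 lb.
Convert to per acre: 20.06 × 0.404694 = 8.11817 lb.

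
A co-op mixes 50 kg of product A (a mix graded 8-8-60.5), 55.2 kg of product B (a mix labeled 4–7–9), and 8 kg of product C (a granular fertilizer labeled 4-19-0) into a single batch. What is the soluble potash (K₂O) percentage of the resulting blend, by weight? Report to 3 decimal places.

Total mass = 50 + 55.2 + 8 = 113.2 kg.
K₂O mass = 60.5%×50 + 9%×55.2 + 0%×8 = 35.218 kg.
% K₂O = 35.218 / 113.2 = 31.1113%.

31.111% K₂O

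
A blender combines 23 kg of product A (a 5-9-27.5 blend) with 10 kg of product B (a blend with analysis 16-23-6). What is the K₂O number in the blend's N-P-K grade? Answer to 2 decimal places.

20.98% K₂O

Total mass = 23 + 10 = 33 kg.
K₂O mass = 27.5%×23 + 6%×10 = 6.925 kg.
% K₂O = 6.925 / 33 = 20.9848%.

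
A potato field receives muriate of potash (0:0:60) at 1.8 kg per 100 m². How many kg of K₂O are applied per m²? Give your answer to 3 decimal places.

0.011 kg K₂O per sq m

K₂O per 100 m² = 1.8 × 60% = 1.08 kg.
Convert to per m²: 1.08 × 0.01 = 0.0108 kg.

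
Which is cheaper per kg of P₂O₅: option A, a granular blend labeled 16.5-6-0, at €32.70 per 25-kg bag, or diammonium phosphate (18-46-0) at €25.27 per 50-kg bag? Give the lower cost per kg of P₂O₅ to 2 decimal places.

option A: P₂O₅ per bag = 25 × 6% = 1.5 kg; cost = 32.70 / 1.5 = €21.8000/kg P₂O₅.
diammonium phosphate: P₂O₅ per bag = 50 × 46% = 23 kg; cost = 25.27 / 23 = €1.0987/kg P₂O₅.
diammonium phosphate is cheaper.

€1.10 per kg P₂O₅ (diammonium phosphate)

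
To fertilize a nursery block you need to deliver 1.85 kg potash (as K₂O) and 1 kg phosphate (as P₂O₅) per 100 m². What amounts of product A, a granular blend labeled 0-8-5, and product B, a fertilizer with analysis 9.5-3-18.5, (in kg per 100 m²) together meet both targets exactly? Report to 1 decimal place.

9.7 kg product A, 7.4 kg product B

With a, b = kg per 100 m² of product A and product B:
K₂O: 0.05·a + 0.185·b = 1.85
P₂O₅: 0.08·a + 0.03·b = 1
Eliminate b: (row1) − 0.185/0.03·(row2) → -0.443333·a = -4.31667, so a = 9.73684.
Then b = (1 − 0.08·9.73684) / 0.03 = 7.36842.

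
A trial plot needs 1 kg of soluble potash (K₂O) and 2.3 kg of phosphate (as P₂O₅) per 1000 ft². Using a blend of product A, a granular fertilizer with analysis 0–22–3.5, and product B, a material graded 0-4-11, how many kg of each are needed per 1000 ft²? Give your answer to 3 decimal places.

9.342 kg product A, 6.118 kg product B

With a, b = kg per 1000 ft² of product A and product B:
K₂O: 0.035·a + 0.11·b = 1
P₂O₅: 0.22·a + 0.04·b = 2.3
From row1: a = (1 − 0.11·b) / 0.035.
Into row2: 0.22·(1 − 0.11·b)/0.035 + 0.04·b = 2.3 → b = 6.11842, a = 9.34211.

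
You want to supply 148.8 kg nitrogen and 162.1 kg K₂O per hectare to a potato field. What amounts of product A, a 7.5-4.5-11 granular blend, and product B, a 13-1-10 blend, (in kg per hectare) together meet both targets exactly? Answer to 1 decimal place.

910.7 kg product A, 619.2 kg product B

Per-hectare balance (a = product A, b = product B):
N: 0.075·a + 0.13·b = 148.8
K₂O: 0.11·a + 0.1·b = 162.1
Eliminate a: (row1) − 0.075/0.11·(row2) → 0.0618182·b = 38.2773, so b = 619.191.
Back-substitute: a = (148.8 − 0.13·619.191) / 0.075 = 910.735.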